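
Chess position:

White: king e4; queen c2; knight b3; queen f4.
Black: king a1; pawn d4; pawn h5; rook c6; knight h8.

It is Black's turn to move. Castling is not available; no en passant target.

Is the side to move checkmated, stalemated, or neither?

Black to move; black king on a1.
In check: yes, from the white knight on b3.
King squares — b1: attacked by Qc2; a2: attacked by Qc2; b2: attacked by Qc2.
Legal moves for Black: none.
In check with no legal moves → checkmate.

checkmate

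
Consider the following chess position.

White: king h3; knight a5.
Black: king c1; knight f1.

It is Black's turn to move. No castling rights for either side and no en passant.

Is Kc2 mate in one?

After Kc2: white king on h3; in check: no.
White is not in check, so this cannot be checkmate.

no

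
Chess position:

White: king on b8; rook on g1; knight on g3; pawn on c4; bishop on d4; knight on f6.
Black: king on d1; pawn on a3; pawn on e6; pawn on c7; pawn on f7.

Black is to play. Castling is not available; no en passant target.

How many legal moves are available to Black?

2

Black to move; king on d1.
In check: yes, from the white rook on g1.
Legal moves: Kd2, Kc2.
Count: 2.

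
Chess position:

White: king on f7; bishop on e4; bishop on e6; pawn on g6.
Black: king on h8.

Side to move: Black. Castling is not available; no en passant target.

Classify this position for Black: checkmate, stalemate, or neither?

stalemate

Black to move; black king on h8.
In check: no.
King squares — g7: attacked by Kf7; h7: attacked by Pg6; g8: attacked by Kf7.
Legal moves for Black: none.
Not in check and no legal moves → stalemate.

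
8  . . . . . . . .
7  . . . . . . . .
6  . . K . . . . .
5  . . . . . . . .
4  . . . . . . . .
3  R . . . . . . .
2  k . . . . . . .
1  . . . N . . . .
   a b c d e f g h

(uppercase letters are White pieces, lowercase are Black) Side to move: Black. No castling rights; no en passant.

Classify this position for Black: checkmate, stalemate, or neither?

neither

Black to move; black king on a2.
In check: yes, from the white rook on a3.
Legal moves for Black: Kxa3, Kb1.
Black is in check but has 2 legal moves → neither.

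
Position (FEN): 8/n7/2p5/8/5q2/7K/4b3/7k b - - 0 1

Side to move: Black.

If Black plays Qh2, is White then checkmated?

After Qh2: white king on h3; in check: yes, from the black queen on h2.
King squares — g2: attacked by Kh1; h2: attacked by Kh1; g3: attacked by Qh2; g4: attacked by Be2; h4: attacked by Qh2.
White has no legal moves → checkmate.

yes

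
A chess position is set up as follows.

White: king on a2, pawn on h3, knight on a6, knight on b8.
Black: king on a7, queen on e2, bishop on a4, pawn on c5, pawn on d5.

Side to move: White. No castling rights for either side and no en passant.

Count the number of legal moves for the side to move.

3

White to move; king on a2.
In check: yes, from the black queen on e2.
Legal moves: Ka3, Kb1, Ka1.
Count: 3.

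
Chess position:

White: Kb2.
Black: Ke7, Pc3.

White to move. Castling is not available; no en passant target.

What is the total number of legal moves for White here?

8

White to move; king on b2.
In check: yes, from the black pawn on c3.
Legal moves: Kxc3, Kb3, Ka3, Kc2, Ka2, Kc1, Kb1, Ka1.
Count: 8.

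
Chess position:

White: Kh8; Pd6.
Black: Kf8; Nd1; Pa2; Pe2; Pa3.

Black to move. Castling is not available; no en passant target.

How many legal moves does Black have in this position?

Black to move; king on f8.
In check: no.
Legal moves: Ke8, Kf7, Ne3, Nc3, Nf2, Nb2, e1=Q, e1=R, e1=B, e1=N, a1=Q+, a1=R, a1=B+, a1=N.
Count: 14.

14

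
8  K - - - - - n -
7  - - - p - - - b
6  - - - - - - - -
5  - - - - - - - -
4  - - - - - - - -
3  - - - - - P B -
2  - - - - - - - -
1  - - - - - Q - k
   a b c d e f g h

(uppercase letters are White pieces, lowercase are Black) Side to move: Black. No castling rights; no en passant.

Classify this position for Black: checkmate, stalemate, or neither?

checkmate

Black to move; black king on h1.
In check: yes, from the white queen on f1.
King squares — g1: attacked by Qf1; g2: attacked by Qf1; h2: attacked by Bg3.
Legal moves for Black: none.
In check with no legal moves → checkmate.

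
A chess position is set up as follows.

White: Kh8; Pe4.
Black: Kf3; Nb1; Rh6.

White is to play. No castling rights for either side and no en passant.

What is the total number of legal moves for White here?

White to move; king on h8.
In check: yes, from the black rook on h6.
Legal moves: Kg8, Kg7.
Count: 2.

2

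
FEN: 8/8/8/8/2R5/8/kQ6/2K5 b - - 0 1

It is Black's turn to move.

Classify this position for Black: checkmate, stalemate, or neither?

checkmate

Black to move; black king on a2.
In check: yes, from the white queen on b2.
King squares — a1: attacked by Qb2; b1: attacked by Kc1; b2: attacked by Kc1; a3: attacked by Qb2; b3: attacked by Qb2.
Legal moves for Black: none.
In check with no legal moves → checkmate.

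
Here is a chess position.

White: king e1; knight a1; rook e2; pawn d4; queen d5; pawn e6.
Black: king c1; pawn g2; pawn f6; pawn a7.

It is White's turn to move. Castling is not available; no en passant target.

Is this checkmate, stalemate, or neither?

White to move; white king on e1.
In check: no.
Legal moves for White include: Qd8, Qa8, Qd7, Qb7, Qd6, Qc6+, Qh5, Qg5+, Qf5, Qe5, Qc5+, Qb5, Qa5, Qe4, Qc4+, Qf3, Qb3, Qxg2, ... (list truncated; more exist).
White has legal moves and is not in check → neither.

neither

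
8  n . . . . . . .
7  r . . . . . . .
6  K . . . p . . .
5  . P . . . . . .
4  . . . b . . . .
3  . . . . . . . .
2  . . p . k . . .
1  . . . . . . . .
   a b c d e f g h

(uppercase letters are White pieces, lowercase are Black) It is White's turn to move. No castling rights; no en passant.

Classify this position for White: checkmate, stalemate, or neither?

White to move; white king on a6.
In check: yes, from the black rook on a7.
King squares — a5: attacked by Ra7; b5: own pawn; b6: attacked by Bd4; a7: attacked by Bd4; b7: attacked by Ra7.
Legal moves for White: none.
In check with no legal moves → checkmate.

checkmate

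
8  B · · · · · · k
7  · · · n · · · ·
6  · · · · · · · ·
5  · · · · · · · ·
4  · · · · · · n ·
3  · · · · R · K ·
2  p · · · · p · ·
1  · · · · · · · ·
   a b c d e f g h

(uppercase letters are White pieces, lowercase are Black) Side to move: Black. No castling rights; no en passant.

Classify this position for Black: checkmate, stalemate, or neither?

neither

Black to move; black king on h8.
In check: no.
Legal moves for Black include: Kg8, Kh7, Kg7, Nf8, Nb8, Ndf6, Nb6, Nde5, Nc5, Nh6, Ngf6, Nge5, Nxe3, Nh2, f1=Q, f1=R, f1=B, f1=N+, ... (list truncated; more exist).
Black has legal moves and is not in check → neither.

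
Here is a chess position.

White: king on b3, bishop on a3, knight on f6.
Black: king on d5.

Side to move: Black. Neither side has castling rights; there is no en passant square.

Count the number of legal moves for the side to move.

4

Black to move; king on d5.
In check: yes, from the white knight on f6.
Legal moves: Ke6, Kc6, Ke5, Kd4.
Count: 4.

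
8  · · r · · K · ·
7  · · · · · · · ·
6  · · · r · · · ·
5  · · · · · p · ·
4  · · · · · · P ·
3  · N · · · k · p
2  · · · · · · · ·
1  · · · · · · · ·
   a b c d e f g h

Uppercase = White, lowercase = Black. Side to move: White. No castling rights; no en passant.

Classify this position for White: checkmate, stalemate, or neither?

neither

White to move; white king on f8.
In check: yes, from the black rook on c8.
King squares — e7: available; f7: available; g7: available; e8: attacked by Rc8; g8: attacked by Rc8.
Legal moves for White: Kg7, Kf7, Ke7.
White is in check but has 3 legal moves → neither.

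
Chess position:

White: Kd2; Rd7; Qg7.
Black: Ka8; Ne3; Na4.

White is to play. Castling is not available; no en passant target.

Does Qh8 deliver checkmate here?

yes

After Qh8: black king on a8; in check: yes, from the white queen on h8.
King squares — a7: attacked by Rd7; b7: attacked by Rd7; b8: attacked by Qh8.
Black has no legal moves → checkmate.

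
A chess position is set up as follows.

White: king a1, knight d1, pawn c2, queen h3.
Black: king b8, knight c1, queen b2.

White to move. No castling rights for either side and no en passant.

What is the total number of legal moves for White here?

White to move; king on a1.
In check: yes, from the black queen on b2.
Legal moves: Kxb2, Nxb2.
Count: 2.

2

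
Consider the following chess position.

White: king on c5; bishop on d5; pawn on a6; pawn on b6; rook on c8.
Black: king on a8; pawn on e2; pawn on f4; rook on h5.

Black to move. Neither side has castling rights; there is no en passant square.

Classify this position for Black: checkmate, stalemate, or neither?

checkmate

Black to move; black king on a8.
In check: yes, from the white bishop on d5 and the white rook on c8.
King squares — a7: attacked by Pb6; b7: attacked by Bd5; b8: attacked by Rc8.
Legal moves for Black: none.
In check with no legal moves → checkmate.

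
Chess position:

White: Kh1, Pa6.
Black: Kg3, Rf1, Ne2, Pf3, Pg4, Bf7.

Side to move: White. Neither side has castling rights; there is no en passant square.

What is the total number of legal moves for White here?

White to move; king on h1.
In check: yes, from the black rook on f1.
Legal moves: none.
Count: 0.

0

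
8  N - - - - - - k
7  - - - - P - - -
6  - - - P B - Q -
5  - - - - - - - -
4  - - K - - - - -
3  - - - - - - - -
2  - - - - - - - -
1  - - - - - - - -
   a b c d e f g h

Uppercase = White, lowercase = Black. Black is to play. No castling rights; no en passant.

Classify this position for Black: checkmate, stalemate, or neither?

Black to move; black king on h8.
In check: no.
King squares — g7: attacked by Qg6; h7: attacked by Qg6; g8: attacked by Be6.
Legal moves for Black: none.
Not in check and no legal moves → stalemate.

stalemate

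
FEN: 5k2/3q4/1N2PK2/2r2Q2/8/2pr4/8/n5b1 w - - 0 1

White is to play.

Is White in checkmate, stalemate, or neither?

neither

White to move; white king on f6.
In check: no.
Legal moves for White include: Kg6+, Kg5+, Nc8, Na8, Nxd7+, Nd5, Nc4, Na4, Qh7, Qg6, Qh5, Qg5, Qe5, Qd5, Qxc5+, Qg4, Qf4, Qe4, ... (list truncated; more exist).
White has legal moves and is not in check → neither.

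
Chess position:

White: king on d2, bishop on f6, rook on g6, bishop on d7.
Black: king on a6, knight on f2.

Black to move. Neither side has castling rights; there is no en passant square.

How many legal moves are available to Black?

Black to move; king on a6.
In check: no.
Legal moves: Kb7, Ka7, Kb6, Ka5, Ng4, Ne4+, Nh3, Nd3, Nh1, Nd1.
Count: 10.

10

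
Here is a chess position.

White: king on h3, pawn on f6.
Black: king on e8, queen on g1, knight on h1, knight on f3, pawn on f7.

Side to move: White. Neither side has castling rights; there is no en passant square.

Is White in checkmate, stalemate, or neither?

stalemate

White to move; white king on h3.
In check: no.
King squares — g2: attacked by Qg1; h2: attacked by Qg1; g3: attacked by Qg1; g4: attacked by Qg1; h4: attacked by Nf3.
Legal moves for White: none.
Not in check and no legal moves → stalemate.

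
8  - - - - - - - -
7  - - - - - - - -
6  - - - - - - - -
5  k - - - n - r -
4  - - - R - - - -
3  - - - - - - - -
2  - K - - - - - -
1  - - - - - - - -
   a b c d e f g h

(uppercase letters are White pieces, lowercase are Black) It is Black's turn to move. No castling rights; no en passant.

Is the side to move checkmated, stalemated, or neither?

Black to move; black king on a5.
In check: no.
Legal moves for Black include: Rg8, Rg7, Rg6, Rh5, Rf5, Rg4, Rg3, Rg2+, Rg1, Nf7, Nd7, Ng6, Nc6, Ng4, Nc4+, Nf3, Nd3+, Kb6, ... (list truncated; more exist).
Black has legal moves and is not in check → neither.

neither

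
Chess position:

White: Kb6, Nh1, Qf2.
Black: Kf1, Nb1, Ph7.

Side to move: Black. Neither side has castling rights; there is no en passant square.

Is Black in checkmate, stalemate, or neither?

checkmate

Black to move; black king on f1.
In check: yes, from the white queen on f2.
King squares — e1: attacked by Qf2; g1: attacked by Qf2; e2: attacked by Qf2; f2: attacked by Nh1; g2: attacked by Qf2.
Legal moves for Black: none.
In check with no legal moves → checkmate.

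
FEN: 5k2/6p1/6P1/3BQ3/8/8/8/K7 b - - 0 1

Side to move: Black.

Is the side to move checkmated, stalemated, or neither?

stalemate

Black to move; black king on f8.
In check: no.
King squares — e7: attacked by Qe5; f7: attacked by Bd5; g7: own pawn; e8: attacked by Qe5; g8: attacked by Bd5.
Legal moves for Black: none.
Not in check and no legal moves → stalemate.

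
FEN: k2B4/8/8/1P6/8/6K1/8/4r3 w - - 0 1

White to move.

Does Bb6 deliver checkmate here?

After Bb6: black king on a8; in check: no.
Black is not in check, so this cannot be checkmate.

no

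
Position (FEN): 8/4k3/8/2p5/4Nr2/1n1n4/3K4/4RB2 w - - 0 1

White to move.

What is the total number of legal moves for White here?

6

White to move; king on d2.
In check: yes, from the black knight on b3.
Legal moves: Ke3, Kxd3, Kc3, Ke2, Kc2, Kd1.
Count: 6.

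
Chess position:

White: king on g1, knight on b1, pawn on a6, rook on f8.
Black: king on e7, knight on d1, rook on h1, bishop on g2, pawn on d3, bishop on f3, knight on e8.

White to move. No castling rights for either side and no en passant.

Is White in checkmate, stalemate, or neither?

checkmate

White to move; white king on g1.
In check: yes, from the black rook on h1.
King squares — f1: attacked by Rh1; h1: attacked by Bg2; f2: attacked by Nd1; g2: attacked by Bf3; h2: attacked by Rh1.
Legal moves for White: none.
In check with no legal moves → checkmate.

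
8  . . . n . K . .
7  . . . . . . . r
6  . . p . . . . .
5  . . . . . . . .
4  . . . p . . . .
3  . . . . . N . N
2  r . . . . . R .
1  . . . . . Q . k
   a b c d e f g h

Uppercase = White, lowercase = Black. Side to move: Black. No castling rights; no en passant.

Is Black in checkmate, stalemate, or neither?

checkmate

Black to move; black king on h1.
In check: yes, from the white queen on f1.
King squares — g1: attacked by Qf1; g2: attacked by Qf1; h2: attacked by Rg2.
Legal moves for Black: none.
In check with no legal moves → checkmate.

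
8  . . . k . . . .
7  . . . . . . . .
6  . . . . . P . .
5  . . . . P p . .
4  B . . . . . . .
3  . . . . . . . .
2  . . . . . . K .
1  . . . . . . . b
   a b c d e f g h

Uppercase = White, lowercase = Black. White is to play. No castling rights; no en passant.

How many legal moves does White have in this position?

White to move; king on g2.
In check: yes, from the black bishop on h1.
Legal moves: Kh3, Kg3, Kh2, Kf2, Kxh1, Kg1, Kf1.
Count: 7.

7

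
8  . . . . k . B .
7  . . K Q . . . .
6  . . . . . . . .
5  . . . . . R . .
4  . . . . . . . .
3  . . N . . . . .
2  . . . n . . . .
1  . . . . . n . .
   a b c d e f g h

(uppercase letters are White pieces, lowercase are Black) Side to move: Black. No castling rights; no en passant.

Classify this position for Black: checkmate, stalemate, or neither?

Black to move; black king on e8.
In check: yes, from the white queen on d7.
King squares — d7: attacked by Kc7; e7: attacked by Qd7; f7: attacked by Rf5; d8: attacked by Kc7; f8: attacked by Rf5.
Legal moves for Black: none.
In check with no legal moves → checkmate.

checkmate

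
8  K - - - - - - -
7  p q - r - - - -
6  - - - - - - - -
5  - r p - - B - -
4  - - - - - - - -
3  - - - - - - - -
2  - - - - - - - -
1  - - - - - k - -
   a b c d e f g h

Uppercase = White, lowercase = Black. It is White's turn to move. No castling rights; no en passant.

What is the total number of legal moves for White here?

0

White to move; king on a8.
In check: yes, from the black queen on b7.
Legal moves: none.
Count: 0.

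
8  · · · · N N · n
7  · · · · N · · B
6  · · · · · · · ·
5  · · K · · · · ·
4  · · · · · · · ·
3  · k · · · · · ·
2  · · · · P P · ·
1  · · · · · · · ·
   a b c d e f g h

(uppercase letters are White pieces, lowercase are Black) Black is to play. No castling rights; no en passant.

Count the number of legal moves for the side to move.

7

Black to move; king on b3.
In check: no.
Legal moves: Nf7, Ng6, Ka4, Kc3, Ka3, Kb2, Ka2.
Count: 7.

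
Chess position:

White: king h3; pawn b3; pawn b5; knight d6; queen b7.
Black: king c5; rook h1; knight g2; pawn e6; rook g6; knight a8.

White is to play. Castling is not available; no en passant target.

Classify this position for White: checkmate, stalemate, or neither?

checkmate

White to move; white king on h3.
In check: yes, from the black rook on h1.
King squares — g2: attacked by Rg6; h2: attacked by Rh1; g3: attacked by Rg6; g4: attacked by Rg6; h4: attacked by Rh1.
Legal moves for White: none.
In check with no legal moves → checkmate.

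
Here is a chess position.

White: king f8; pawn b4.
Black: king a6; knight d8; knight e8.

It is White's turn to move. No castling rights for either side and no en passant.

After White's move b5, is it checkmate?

no

After b5: black king on a6; in check: yes, from the white pawn on b5.
Black has 5 legal replies: Kb7, Ka7, Kb6, Kxb5, Ka5.
In check but a legal move exists → not checkmate.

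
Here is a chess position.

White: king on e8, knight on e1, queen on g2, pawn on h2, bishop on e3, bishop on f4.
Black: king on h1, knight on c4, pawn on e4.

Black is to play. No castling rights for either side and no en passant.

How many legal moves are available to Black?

0

Black to move; king on h1.
In check: yes, from the white queen on g2.
Legal moves: none.
Count: 0.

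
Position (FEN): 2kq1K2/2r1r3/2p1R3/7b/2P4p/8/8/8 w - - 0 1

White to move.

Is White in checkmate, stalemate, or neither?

White to move; white king on f8.
In check: yes, from the black queen on d8.
King squares — e7: attacked by Rc7; f7: attacked by Bh5; g7: attacked by Re7; e8: attacked by Bh5; g8: attacked by Qd8.
Legal moves for White: none.
In check with no legal moves → checkmate.

checkmate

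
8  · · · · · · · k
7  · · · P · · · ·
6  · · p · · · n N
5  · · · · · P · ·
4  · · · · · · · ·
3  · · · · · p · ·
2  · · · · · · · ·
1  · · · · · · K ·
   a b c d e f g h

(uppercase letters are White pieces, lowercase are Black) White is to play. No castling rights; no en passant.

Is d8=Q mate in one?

no

After d8=Q: black king on h8; in check: yes, from the white queen on d8.
Black has 3 legal replies: Kh7, Kg7, Nf8.
In check but a legal move exists → not checkmate.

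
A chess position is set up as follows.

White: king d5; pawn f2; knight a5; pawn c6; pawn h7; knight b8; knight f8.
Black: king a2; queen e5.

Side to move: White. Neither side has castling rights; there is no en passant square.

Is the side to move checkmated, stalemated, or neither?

neither

White to move; white king on d5.
In check: yes, from the black queen on e5.
King squares — c4: available; d4: attacked by Qe5; e4: attacked by Qe5; c5: attacked by Qe5; e5: available; c6: own pawn; d6: attacked by Qe5; e6: attacked by Qe5.
Legal moves for White: Kxe5, Kc4.
White is in check but has 2 legal moves → neither.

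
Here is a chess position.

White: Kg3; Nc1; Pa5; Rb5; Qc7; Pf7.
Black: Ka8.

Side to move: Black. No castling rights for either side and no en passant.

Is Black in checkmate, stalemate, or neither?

Black to move; black king on a8.
In check: no.
King squares — a7: attacked by Qc7; b7: attacked by Rb5; b8: attacked by Rb5.
Legal moves for Black: none.
Not in check and no legal moves → stalemate.

stalemate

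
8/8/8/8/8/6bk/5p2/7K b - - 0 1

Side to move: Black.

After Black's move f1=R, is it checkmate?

After f1=R: white king on h1; in check: yes, from the black rook on f1.
King squares — g1: attacked by Rf1; g2: attacked by Kh3; h2: attacked by Bg3.
White has no legal moves → checkmate.

yes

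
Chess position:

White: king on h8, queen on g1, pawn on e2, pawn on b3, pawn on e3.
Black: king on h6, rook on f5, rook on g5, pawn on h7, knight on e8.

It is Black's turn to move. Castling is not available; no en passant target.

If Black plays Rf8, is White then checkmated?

yes

After Rf8: white king on h8; in check: yes, from the black rook on f8.
King squares — g7: attacked by Rg5; h7: attacked by Kh6; g8: attacked by Rg5.
White has no legal moves → checkmate.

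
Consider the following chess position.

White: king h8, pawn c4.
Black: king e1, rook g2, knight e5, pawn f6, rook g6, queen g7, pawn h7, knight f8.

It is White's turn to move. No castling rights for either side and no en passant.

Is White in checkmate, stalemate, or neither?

White to move; white king on h8.
In check: yes, from the black queen on g7.
King squares — g7: attacked by Rg6; h7: attacked by Qg7; g8: attacked by Qg7.
Legal moves for White: none.
In check with no legal moves → checkmate.

checkmate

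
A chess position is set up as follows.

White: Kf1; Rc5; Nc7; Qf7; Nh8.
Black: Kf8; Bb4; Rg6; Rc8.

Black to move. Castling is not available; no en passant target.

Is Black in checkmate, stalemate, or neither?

checkmate

Black to move; black king on f8.
In check: yes, from the white queen on f7.
King squares — e7: attacked by Qf7; f7: attacked by Nh8; g7: attacked by Qf7; e8: attacked by Nc7; g8: attacked by Qf7.
Legal moves for Black: none.
In check with no legal moves → checkmate.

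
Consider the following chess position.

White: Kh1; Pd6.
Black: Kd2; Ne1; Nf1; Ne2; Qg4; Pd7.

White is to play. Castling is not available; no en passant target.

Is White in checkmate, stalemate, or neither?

White to move; white king on h1.
In check: no.
King squares — g1: attacked by Ne2; g2: attacked by Ne1; h2: attacked by Nf1.
Legal moves for White: none.
Not in check and no legal moves → stalemate.

stalemate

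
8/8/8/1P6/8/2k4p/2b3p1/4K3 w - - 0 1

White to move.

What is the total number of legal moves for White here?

3

White to move; king on e1.
In check: no.
Legal moves: Kf2, Ke2, b6.
Count: 3.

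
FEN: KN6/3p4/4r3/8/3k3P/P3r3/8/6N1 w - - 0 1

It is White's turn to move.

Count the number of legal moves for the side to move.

White to move; king on a8.
In check: no.
Legal moves: Nxd7, Nc6+, Na6, Kb7, Ka7, Nh3, Nf3+, Ne2+, h5, a4.
Count: 10.

10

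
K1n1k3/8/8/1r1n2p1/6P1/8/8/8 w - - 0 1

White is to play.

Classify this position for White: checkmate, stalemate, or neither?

White to move; white king on a8.
In check: no.
King squares — a7: attacked by Nc8; b7: attacked by Rb5; b8: attacked by Rb5.
Legal moves for White: none.
Not in check and no legal moves → stalemate.

stalemate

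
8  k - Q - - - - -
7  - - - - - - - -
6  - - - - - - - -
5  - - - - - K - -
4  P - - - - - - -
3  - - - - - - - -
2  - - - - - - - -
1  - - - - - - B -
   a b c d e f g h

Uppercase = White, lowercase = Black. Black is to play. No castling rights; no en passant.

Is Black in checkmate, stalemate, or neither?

checkmate

Black to move; black king on a8.
In check: yes, from the white queen on c8.
King squares — a7: attacked by Bg1; b7: attacked by Qc8; b8: attacked by Qc8.
Legal moves for Black: none.
In check with no legal moves → checkmate.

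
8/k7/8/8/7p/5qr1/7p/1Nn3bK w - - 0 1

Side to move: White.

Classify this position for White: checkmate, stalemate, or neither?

checkmate

White to move; white king on h1.
In check: yes, from the black queen on f3.
King squares — g1: attacked by Ph2; g2: attacked by Qf3; h2: attacked by Bg1.
Legal moves for White: none.
In check with no legal moves → checkmate.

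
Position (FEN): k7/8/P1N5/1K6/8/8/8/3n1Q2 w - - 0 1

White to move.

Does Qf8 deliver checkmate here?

yes

After Qf8: black king on a8; in check: yes, from the white queen on f8.
King squares — a7: attacked by Nc6; b7: attacked by Pa6; b8: attacked by Nc6.
Black has no legal moves → checkmate.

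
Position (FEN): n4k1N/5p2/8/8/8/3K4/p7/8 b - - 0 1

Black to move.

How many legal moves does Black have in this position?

Black to move; king on f8.
In check: no.
Legal moves: Kg8, Ke8, Kg7, Ke7, Nc7, Nb6, f6, a1=Q, a1=R, a1=B, a1=N, f5.
Count: 12.

12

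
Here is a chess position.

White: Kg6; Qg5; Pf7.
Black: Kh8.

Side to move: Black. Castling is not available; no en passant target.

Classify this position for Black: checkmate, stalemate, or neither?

Black to move; black king on h8.
In check: no.
King squares — g7: attacked by Kg6; h7: attacked by Kg6; g8: attacked by Pf7.
Legal moves for Black: none.
Not in check and no legal moves → stalemate.

stalemate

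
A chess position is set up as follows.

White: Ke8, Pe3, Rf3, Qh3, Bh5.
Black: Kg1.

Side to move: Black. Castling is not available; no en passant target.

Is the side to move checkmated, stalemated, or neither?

Black to move; black king on g1.
In check: no.
King squares — f1: attacked by Rf3; h1: attacked by Qh3; f2: attacked by Rf3; g2: attacked by Qh3; h2: attacked by Qh3.
Legal moves for Black: none.
Not in check and no legal moves → stalemate.

stalemate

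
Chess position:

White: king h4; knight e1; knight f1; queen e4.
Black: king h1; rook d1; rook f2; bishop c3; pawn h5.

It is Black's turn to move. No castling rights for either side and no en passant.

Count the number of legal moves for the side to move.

3

Black to move; king on h1.
In check: yes, from the white queen on e4.
Legal moves: Kg1, Rf3, Rg2.
Count: 3.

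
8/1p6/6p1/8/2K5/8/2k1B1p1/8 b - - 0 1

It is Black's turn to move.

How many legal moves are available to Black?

11

Black to move; king on c2.
In check: no.
Legal moves: Kd2, Kb2, Kc1, Kb1, b6, g5, g1=Q, g1=R, g1=B, g1=N, b5+.
Count: 11.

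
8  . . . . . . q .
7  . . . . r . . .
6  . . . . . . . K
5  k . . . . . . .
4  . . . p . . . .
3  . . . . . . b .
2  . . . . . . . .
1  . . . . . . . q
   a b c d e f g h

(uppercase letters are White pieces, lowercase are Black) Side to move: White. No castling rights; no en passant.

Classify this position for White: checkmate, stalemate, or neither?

White to move; white king on h6.
In check: yes, from the black queen on h1.
King squares — g5: attacked by Qg8; h5: attacked by Qh1; g6: attacked by Qg8; g7: attacked by Re7; h7: attacked by Qh1.
Legal moves for White: none.
In check with no legal moves → checkmate.

checkmate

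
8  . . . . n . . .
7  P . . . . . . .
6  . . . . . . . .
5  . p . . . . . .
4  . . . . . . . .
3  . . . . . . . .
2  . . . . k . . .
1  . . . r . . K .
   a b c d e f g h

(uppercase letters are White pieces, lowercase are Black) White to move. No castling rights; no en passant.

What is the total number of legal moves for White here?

2

White to move; king on g1.
In check: yes, from the black rook on d1.
Legal moves: Kh2, Kg2.
Count: 2.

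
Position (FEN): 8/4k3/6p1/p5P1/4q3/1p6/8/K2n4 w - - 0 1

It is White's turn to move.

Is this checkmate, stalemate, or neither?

White to move; white king on a1.
In check: no.
King squares — b1: attacked by Qe4; a2: attacked by Pb3; b2: attacked by Nd1.
Legal moves for White: none.
Not in check and no legal moves → stalemate.

stalemate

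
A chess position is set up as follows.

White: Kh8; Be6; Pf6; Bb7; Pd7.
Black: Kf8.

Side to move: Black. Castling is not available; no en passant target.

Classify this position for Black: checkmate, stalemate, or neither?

Black to move; black king on f8.
In check: no.
King squares — e7: attacked by Pf6; f7: attacked by Be6; g7: attacked by Pf6; e8: attacked by Pd7; g8: attacked by Be6.
Legal moves for Black: none.
Not in check and no legal moves → stalemate.

stalemate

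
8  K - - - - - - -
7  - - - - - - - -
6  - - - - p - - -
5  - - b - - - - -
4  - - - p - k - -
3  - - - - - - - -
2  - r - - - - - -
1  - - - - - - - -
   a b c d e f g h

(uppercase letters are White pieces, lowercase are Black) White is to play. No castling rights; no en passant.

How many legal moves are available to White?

0

White to move; king on a8.
In check: no.
Legal moves: none.
Count: 0.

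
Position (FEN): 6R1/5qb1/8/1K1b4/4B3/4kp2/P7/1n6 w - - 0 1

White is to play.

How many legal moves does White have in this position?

White to move; king on b5.
In check: no.
Legal moves: Rh8, Rf8, Re8, Rd8, Rc8, Rb8, Ra8, Rxg7, Kb6, Ka6, Kc5, Ka5, Kb4, Ka4, Bh7, Bg6, Bf5, Bxd5, Bxf3, Bd3, Bc2, Bxb1, a3, a4.
Count: 24.

24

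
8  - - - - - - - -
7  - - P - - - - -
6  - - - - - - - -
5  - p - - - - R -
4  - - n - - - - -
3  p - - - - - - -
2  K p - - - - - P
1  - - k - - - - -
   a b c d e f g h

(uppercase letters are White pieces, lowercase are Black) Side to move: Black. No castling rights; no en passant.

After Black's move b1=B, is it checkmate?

After b1=B: white king on a2; in check: yes, from the black bishop on b1.
White has 2 legal replies: Kb3, Ka1.
In check but a legal move exists → not checkmate.

no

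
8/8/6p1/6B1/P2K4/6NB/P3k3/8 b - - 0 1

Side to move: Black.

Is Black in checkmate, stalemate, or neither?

neither

Black to move; black king on e2.
In check: yes, from the white knight on g3.
King squares — d1: available; e1: available; f1: attacked by Ng3; d2: attacked by Bg5; f2: available; d3: attacked by Kd4; e3: attacked by Kd4; f3: available.
Legal moves for Black: Kf3, Kf2, Ke1, Kd1.
Black is in check but has 4 legal moves → neither.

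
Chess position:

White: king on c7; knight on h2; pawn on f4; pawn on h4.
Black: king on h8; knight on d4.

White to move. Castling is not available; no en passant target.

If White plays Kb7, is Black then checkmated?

After Kb7: black king on h8; in check: no.
Black is not in check, so this cannot be checkmate.

no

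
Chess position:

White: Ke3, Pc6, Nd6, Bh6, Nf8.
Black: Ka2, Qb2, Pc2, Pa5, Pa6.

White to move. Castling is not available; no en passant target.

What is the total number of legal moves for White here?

23

White to move; king on e3.
In check: no.
Legal moves: Nh7, Nd7, Ng6, Ne6, Bg7, Bg5, Bf4, Ne8, Nc8, Nf7, Nb7, Nf5, Nb5, Ne4, Nc4, Kf4, Ke4, Kf3, Kd3, Kf2, Ke2, Kd2, c7.
Count: 23.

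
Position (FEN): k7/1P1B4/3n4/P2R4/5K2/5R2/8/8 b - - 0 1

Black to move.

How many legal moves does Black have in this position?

4

Black to move; king on a8.
In check: yes, from the white pawn on b7.
Legal moves: Kb8, Kxb7, Ka7, Nxb7.
Count: 4.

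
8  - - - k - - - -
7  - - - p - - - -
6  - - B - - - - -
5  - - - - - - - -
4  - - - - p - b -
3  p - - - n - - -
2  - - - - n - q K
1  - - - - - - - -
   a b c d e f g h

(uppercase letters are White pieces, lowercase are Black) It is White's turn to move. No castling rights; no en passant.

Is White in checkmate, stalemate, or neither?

checkmate

White to move; white king on h2.
In check: yes, from the black queen on g2.
King squares — g1: attacked by Ne2; h1: attacked by Qg2; g2: attacked by Ne3; g3: attacked by Ne2; h3: attacked by Qg2.
Legal moves for White: none.
In check with no legal moves → checkmate.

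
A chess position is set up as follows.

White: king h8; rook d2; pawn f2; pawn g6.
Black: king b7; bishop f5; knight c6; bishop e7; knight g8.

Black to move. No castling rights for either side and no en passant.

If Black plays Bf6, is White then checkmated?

After Bf6: white king on h8; in check: yes, from the black bishop on f6.
White has 3 legal replies: Kxg8, Kh7, g7.
In check but a legal move exists → not checkmate.

no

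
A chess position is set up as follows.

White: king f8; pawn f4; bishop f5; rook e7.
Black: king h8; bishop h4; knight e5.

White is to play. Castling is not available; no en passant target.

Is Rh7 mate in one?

After Rh7: black king on h8; in check: yes, from the white rook on h7.
King squares — g7: attacked by Rh7; h7: attacked by Bf5; g8: attacked by Kf8.
Black has no legal moves → checkmate.

yes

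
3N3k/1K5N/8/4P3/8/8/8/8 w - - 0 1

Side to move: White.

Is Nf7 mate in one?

After Nf7: black king on h8; in check: yes, from the white knight on f7.
Black has 3 legal replies: Kg8, Kxh7, Kg7.
In check but a legal move exists → not checkmate.

no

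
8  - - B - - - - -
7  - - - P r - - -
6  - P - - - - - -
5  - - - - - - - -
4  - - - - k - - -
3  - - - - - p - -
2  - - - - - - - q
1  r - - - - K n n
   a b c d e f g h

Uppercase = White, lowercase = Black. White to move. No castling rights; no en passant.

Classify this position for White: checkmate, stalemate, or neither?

White to move; white king on f1.
In check: yes, from the black rook on a1.
King squares — e1: attacked by Ra1; g1: attacked by Ra1; e2: attacked by Ng1; f2: attacked by Nh1; g2: attacked by Qh2.
Legal moves for White: none.
In check with no legal moves → checkmate.

checkmate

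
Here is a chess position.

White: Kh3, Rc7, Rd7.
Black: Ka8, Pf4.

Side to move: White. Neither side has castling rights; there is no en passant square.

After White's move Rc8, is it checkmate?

After Rc8: black king on a8; in check: yes, from the white rook on c8.
King squares — a7: attacked by Rd7; b7: attacked by Rd7; b8: attacked by Rc8.
Black has no legal moves → checkmate.

yes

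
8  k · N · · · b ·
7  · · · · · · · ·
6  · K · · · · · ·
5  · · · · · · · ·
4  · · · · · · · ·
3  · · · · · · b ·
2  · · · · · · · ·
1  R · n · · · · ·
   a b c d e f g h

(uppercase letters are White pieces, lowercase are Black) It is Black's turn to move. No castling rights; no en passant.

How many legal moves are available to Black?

3

Black to move; king on a8.
In check: yes, from the white rook on a1.
Legal moves: Kb8, Ba2, Na2.
Count: 3.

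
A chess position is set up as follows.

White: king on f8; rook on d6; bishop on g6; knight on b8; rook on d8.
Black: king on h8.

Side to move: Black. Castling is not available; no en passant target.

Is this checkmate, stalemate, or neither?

stalemate

Black to move; black king on h8.
In check: no.
King squares — g7: attacked by Kf8; h7: attacked by Bg6; g8: attacked by Kf8.
Legal moves for Black: none.
Not in check and no legal moves → stalemate.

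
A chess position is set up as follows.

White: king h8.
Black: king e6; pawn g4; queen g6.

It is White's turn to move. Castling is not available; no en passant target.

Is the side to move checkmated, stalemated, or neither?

stalemate

White to move; white king on h8.
In check: no.
King squares — g7: attacked by Qg6; h7: attacked by Qg6; g8: attacked by Qg6.
Legal moves for White: none.
Not in check and no legal moves → stalemate.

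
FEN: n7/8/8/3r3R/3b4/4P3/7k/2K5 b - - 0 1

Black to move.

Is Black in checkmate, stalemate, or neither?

Black to move; black king on h2.
In check: yes, from the white rook on h5.
Legal moves for Black: Kg3, Kg2, Kg1, Rxh5.
Black is in check but has 4 legal moves → neither.

neither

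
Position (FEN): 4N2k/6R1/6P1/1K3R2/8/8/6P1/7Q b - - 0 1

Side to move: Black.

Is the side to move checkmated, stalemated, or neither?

Black to move; black king on h8.
In check: yes, from the white queen on h1.
King squares — g7: attacked by Ne8; h7: attacked by Qh1; g8: attacked by Rg7.
Legal moves for Black: none.
In check with no legal moves → checkmate.

checkmate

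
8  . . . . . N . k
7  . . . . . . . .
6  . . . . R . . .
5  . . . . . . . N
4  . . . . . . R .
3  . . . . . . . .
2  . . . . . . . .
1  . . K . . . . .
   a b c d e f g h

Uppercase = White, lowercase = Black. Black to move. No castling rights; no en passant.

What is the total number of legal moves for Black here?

0

Black to move; king on h8.
In check: no.
Legal moves: none.
Count: 0.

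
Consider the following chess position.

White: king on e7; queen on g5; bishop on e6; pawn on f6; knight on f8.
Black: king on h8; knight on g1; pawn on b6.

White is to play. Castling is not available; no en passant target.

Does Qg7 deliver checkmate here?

After Qg7: black king on h8; in check: yes, from the white queen on g7.
King squares — g7: attacked by Pf6; h7: attacked by Qg7; g8: attacked by Be6.
Black has no legal moves → checkmate.

yes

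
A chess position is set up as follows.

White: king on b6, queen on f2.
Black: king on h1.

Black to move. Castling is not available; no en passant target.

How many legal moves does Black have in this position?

0

Black to move; king on h1.
In check: no.
Legal moves: none.
Count: 0.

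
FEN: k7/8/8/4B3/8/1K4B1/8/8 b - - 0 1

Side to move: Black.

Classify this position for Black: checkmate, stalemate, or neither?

Black to move; black king on a8.
In check: no.
Legal moves for Black: Kb7, Ka7.
Black has 2 legal moves and is not in check → neither.

neither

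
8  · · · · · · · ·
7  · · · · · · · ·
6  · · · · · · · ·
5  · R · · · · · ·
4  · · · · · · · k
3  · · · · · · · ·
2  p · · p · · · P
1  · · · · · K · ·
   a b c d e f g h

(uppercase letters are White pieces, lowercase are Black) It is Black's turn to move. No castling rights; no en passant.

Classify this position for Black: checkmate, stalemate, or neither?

neither

Black to move; black king on h4.
In check: no.
Legal moves for Black: Kg4, Kh3, d1=Q+, d1=R+, d1=B, d1=N, a1=Q+, a1=R+, a1=B, a1=N.
Black has 10 legal moves and is not in check → neither.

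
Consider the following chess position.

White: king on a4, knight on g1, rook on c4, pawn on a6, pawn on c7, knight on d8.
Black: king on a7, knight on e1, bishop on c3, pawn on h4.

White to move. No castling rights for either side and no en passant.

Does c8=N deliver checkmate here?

After c8=N: black king on a7; in check: yes, from the white knight on c8.
Black has 3 legal replies: Kb8, Ka8, Kxa6.
In check but a legal move exists → not checkmate.

no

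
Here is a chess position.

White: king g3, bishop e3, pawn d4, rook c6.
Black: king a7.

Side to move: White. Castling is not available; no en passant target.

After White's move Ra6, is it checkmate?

no

After Ra6: black king on a7; in check: yes, from the white rook on a6.
Black has 3 legal replies: Kb8, Kb7, Kxa6.
In check but a legal move exists → not checkmate.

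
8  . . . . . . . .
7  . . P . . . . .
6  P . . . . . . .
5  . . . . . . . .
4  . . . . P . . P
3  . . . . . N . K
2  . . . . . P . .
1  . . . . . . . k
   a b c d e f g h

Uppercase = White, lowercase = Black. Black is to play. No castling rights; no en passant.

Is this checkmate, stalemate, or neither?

stalemate

Black to move; black king on h1.
In check: no.
King squares — g1: attacked by Nf3; g2: attacked by Kh3; h2: attacked by Nf3.
Legal moves for Black: none.
Not in check and no legal moves → stalemate.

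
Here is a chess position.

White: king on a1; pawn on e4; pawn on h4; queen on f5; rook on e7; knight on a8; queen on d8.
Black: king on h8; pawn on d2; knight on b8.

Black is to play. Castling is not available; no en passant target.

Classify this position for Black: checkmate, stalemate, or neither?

Black to move; black king on h8.
In check: yes, from the white queen on d8.
King squares — g7: attacked by Re7; h7: attacked by Qf5; g8: attacked by Qd8.
Legal moves for Black: none.
In check with no legal moves → checkmate.

checkmate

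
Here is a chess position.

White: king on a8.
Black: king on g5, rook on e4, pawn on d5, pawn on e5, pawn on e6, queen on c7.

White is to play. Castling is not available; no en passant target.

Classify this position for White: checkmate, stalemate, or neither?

White to move; white king on a8.
In check: no.
King squares — a7: attacked by Qc7; b7: attacked by Qc7; b8: attacked by Qc7.
Legal moves for White: none.
Not in check and no legal moves → stalemate.

stalemate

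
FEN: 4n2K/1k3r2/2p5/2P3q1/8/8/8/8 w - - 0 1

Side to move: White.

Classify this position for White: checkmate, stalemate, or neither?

stalemate

White to move; white king on h8.
In check: no.
King squares — g7: attacked by Qg5; h7: attacked by Rf7; g8: attacked by Qg5.
Legal moves for White: none.
Not in check and no legal moves → stalemate.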